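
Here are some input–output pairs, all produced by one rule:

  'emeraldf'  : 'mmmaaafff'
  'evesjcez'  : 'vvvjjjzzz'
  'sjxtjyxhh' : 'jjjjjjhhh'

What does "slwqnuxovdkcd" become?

lllnnnoookkk

Each output is the input with this applied: keep one character in every 3, starting at position 2 (positions 2nd, 5th, 8th, ...), then repeat every character 3 times.
Working it through for "slwqnuxovdkcd": intermediate "lnok", final "lllnnnoookkk".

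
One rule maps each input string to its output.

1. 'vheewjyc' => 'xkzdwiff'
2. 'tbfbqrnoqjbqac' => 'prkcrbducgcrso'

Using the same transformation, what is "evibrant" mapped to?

In each case the input is transformed by: swap the front and back halves of the string, then shift every letter 1 place forward in the alphabet (wrapping around).
"evibrant" → "rantevib" → "sboufwjc".

sboufwjc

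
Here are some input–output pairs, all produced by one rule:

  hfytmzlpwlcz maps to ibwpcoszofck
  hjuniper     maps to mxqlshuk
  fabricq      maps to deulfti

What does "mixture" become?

lawxuhp

Looking at the pairs, the operation is to move the first character to the end, then shift every letter 3 places forward in the alphabet (wrapping around).
For "mixture" the result is "lawxuhp".
(Check on "hfytmzlpwlcz": → "fytmzlpwlczh" → "ibwpcoszofck" ✓)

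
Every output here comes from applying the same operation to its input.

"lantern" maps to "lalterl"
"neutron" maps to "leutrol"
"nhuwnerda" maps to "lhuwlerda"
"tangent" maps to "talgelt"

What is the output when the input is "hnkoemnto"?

What's happening: replace every "n" with "l".
On "hnkoemnto" that produces "hlkoemlto".

hlkoemlto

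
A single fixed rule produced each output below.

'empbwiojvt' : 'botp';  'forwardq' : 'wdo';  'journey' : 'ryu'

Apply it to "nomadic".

acm

What's happening: move the first 3 characters to the end (rotate left by 3), then keep one character in every 3, starting at position 1 (positions 1st, 4th, 7th, ...).
Applying both steps to "nomadic": "adicnom", then "acm".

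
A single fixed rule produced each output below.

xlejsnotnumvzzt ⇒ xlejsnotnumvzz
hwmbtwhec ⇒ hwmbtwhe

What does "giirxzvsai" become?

Each output is the input with this applied: delete the last character.
Doing the same to "giirxzvsai": "giirxzvsa".

giirxzvsa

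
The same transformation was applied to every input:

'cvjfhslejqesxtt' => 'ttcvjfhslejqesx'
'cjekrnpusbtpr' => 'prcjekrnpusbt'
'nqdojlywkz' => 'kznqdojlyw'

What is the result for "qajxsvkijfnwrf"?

rfqajxsvkijfnw

The pattern: move the last 2 characters to the front (rotate right by 2).
Applying that to "qajxsvkijfnwrf" gives "rfqajxsvkijfnw".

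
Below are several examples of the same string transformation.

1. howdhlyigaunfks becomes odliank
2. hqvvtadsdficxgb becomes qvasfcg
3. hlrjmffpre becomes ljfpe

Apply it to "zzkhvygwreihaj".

The pattern: keep every other character starting from the second (positions 2nd, 4th, 6th, ...).
So "zzkhvygwreihaj" becomes "zhywehj".

zhywehj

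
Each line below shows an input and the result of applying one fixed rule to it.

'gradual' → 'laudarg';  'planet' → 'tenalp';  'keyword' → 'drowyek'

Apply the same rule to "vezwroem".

Rule — reverse the string.
Applying that to "vezwroem" gives "meorwzev".

meorwzev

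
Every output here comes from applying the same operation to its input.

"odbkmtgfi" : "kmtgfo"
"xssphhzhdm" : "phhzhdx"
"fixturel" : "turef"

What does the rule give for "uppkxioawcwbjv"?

The pattern: swap the first and last characters, then delete the first 3 characters.
So "uppkxioawcwbjv" becomes "kxioawcwbju".

kxioawcwbju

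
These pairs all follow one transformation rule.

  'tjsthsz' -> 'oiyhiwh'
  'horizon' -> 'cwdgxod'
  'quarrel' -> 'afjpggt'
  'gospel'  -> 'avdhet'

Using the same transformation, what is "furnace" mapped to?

tujgcpr

The transformation: move the last character to the front, then shift every letter 11 places backward in the alphabet (wrapping around).
Applying both steps to "furnace": "efurnac", then "tujgcpr".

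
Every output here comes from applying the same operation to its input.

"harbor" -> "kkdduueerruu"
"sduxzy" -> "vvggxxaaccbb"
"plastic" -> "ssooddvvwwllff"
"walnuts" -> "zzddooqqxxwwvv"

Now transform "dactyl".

Each output is the input with this applied: shift every letter 3 places forward in the alphabet (wrapping around), then double every character.
Working it through for "dactyl": intermediate "gdfwbo", final "ggddffwwbboo".

ggddffwwbboo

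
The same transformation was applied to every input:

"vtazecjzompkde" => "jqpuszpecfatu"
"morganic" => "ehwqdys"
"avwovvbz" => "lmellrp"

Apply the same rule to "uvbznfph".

lrpdvfx

Looking at the pairs, the operation is to delete the first character, then shift every letter 10 places backward in the alphabet (wrapping around).
Starting from "uvbznfph": after the first operation, "vbznfph"; after the second, "lrpdvfx".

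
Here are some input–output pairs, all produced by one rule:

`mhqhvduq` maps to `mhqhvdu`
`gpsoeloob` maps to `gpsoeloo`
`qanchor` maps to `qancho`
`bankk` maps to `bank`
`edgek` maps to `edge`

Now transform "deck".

Each output is the input with this applied: delete the last character.
Doing the same to "deck": "dec".

dec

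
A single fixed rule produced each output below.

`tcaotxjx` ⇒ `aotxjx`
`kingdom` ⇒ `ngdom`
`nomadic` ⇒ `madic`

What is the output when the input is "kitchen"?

tchen

Rule — delete the first 2 characters.
So "kitchen" becomes "tchen".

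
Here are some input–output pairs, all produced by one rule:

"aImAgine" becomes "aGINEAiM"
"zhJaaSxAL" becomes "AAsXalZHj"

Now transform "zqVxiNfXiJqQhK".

What's happening: move the first 3 characters to the end (rotate left by 3), then flip the case of every letter.
Applying that to "zqVxiNfXiJqQhK" gives "XInFxIjQqHkZQv".

XInFxIjQqHkZQv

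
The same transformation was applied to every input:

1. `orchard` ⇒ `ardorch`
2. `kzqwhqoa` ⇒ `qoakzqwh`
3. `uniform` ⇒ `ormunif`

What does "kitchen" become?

What's happening: move the last 3 characters to the front (rotate right by 3).
"kitchen" → "henkitc".

henkitc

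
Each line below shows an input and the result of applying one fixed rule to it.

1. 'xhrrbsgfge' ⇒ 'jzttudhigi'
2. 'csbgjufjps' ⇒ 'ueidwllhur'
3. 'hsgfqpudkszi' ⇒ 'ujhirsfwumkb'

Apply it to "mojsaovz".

qoulqcbx

In each case the input is transformed by: swap each adjacent pair of characters (1↔2, 3↔4, ...), then shift every letter 2 places forward in the alphabet (wrapping around).
"mojsaovz" → "omsjoazv" → "qoulqcbx".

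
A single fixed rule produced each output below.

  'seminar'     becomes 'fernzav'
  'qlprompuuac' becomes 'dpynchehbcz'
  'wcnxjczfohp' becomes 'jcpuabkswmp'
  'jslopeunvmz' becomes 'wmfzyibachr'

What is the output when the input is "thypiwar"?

Rule — take characters alternately from the front and the back (1st, last, 2nd, 2nd-last, ...), then shift every letter 13 places forward in the alphabet (wrapping around) — i.e. ROT13.
For "thypiwar", step one produces "trhaywpi"; step two turns that into "geunljcv".

geunljcv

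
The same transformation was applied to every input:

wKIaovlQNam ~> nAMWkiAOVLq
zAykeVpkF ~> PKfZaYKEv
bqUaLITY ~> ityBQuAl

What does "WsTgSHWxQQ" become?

The pattern: move the last 3 characters to the front (rotate right by 3), then flip the case of every letter.
Working it through for "WsTgSHWxQQ": intermediate "xQQWsTgSHW", final "XqqwStGshw".

XqqwStGshw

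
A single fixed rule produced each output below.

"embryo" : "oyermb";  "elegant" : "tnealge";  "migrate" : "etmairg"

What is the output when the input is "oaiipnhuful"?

luofauihinp

The pattern: move the last character to the front, then take characters alternately from the front and the back (1st, last, 2nd, 2nd-last, ...).
For "oaiipnhuful", step one produces "loaiipnhufu"; step two turns that into "luofauihinp".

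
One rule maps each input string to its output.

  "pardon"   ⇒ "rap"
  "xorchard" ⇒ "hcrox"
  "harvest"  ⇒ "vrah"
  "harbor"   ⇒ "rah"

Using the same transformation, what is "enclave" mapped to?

The pattern: reverse the string, then delete the first 3 characters.
Starting from "enclave": after the first operation, "evalcne"; after the second, "lcne".

lcne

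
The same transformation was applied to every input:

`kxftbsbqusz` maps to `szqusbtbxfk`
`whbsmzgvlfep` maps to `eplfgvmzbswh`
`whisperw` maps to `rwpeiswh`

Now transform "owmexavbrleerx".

The transformation: reverse the string, then swap each adjacent pair of characters (1↔2, 3↔4, ...).
For "owmexavbrleerx" the result is "rxeerlvbxameow".

rxeerlvbxameow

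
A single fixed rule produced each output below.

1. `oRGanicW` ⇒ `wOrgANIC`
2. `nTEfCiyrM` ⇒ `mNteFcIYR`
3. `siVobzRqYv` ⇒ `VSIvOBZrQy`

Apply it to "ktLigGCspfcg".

Each output is the input with this applied: flip the case of every letter, then move the last character to the front.
"ktLigGCspfcg" → "GKTlIGgcSPFC".
(Check on "oRGanicW": → "OrgANICw" → "wOrgANIC" ✓)

GKTlIGgcSPFC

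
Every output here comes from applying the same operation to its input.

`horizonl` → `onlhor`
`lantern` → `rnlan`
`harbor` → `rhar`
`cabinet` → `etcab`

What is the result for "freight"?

Looking at the pairs, the operation is to move the first 3 characters to the end (rotate left by 3), then delete the first 2 characters.
"freight" → "ightfre" → "htfre".

htfre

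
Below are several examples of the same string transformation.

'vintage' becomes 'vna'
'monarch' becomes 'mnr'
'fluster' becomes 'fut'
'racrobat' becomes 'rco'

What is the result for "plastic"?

Looking at the pairs, the operation is to delete the last 2 characters, then keep every other character starting from the first (positions 1st, 3rd, 5th, ...).
On "plastic": the first step gives "plast", and the second then gives "pat".

pat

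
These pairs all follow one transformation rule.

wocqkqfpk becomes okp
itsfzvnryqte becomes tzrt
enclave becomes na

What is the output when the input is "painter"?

at

What's happening: keep one character in every 3, starting at position 2 (positions 2nd, 5th, 8th, ...).
For "painter" the result is "at".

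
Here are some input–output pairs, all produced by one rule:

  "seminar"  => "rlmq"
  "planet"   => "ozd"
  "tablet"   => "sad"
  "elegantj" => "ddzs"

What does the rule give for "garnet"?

The pattern: keep every other character starting from the first (positions 1st, 3rd, 5th, ...), then shift every letter 1 place backward in the alphabet (wrapping around).
Working it through for "garnet": intermediate "gre", final "fqd".

fqd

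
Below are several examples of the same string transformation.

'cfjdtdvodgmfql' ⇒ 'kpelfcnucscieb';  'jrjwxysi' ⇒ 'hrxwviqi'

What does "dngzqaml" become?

klzpyfmc

Each output is the input with this applied: reverse the string, then shift every letter 1 place backward in the alphabet (wrapping around).
On "dngzqaml" that produces "klzpyfmc".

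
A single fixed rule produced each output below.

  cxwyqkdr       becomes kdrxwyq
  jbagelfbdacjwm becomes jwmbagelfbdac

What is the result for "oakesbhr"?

The rule is to delete the first character, then move the last 3 characters to the front (rotate right by 3).
Working it through for "oakesbhr": intermediate "akesbhr", final "bhrakes".
(Check on "cxwyqkdr": → "xwyqkdr" → "kdrxwyq" ✓)

bhrakes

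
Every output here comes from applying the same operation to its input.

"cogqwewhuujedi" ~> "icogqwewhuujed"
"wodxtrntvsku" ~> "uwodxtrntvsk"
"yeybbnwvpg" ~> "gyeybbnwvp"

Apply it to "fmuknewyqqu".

ufmuknewyqq

The transformation: move the last character to the front.
Doing the same to "fmuknewyqqu": "ufmuknewyqq".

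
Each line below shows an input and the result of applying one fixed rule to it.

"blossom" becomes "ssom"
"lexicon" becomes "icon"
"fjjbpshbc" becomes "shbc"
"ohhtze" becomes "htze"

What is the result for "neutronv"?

In each case the input is transformed by: keep only the last 4 characters.
On "neutronv" that produces "ronv".

ronv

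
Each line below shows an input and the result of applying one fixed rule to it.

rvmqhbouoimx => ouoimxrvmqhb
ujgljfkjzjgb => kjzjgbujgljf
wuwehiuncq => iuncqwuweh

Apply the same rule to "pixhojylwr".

Looking at the pairs, the operation is to swap the front and back halves of the string.
So "pixhojylwr" becomes "jylwrpixho".

jylwrpixho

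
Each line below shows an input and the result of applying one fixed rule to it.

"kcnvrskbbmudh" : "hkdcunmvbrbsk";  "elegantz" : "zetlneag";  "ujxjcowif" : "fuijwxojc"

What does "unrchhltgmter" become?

Each output is the input with this applied: reverse the string, then take characters alternately from the front and the back (1st, last, 2nd, 2nd-last, ...).
So "unrchhltgmter" becomes "ruentrmcghthl".

ruentrmcghthl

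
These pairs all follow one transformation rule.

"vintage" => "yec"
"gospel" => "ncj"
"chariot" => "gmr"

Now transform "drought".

efr

Rule — shift every letter 2 places backward in the alphabet (wrapping around), then keep only the last 3 characters.
For "drought" the result is "efr".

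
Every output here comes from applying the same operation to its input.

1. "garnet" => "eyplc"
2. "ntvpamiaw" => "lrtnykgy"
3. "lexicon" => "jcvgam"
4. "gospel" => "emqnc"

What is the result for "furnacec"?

dsplyac

The rule is to delete the last character, then shift every letter 2 places backward in the alphabet (wrapping around).
Applying both steps to "furnacec": "furnace", then "dsplyac".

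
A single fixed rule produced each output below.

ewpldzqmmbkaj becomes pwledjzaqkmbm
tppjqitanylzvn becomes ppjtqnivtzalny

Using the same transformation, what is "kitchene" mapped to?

The pattern: move the first 2 characters to the end (rotate left by 2), then take characters alternately from the front and the back (1st, last, 2nd, 2nd-last, ...).
On "kitchene": the first step gives "tcheneki", and the second then gives "tickheen".

tickheen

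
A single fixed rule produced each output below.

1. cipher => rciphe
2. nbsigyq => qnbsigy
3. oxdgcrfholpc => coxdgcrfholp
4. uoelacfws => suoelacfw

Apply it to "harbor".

The transformation: move the last character to the front.
Doing the same to "harbor": "rharbo".

rharbo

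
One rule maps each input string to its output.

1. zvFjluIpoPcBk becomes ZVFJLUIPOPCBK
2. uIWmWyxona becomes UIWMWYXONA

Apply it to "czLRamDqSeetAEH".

CZLRAMDQSEETAEH

Each output is the input with this applied: convert every letter to uppercase.
Doing the same to "czLRamDqSeetAEH": "CZLRAMDQSEETAEH".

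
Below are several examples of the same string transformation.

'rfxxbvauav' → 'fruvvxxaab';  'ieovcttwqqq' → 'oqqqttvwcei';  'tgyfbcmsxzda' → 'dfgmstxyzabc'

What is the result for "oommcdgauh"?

Looking at the pairs, the operation is to sort the characters into alphabetical order, then move the first 3 characters to the end (rotate left by 3).
Doing the same to "oommcdgauh": "ghmmoouacd".

ghmmoouacd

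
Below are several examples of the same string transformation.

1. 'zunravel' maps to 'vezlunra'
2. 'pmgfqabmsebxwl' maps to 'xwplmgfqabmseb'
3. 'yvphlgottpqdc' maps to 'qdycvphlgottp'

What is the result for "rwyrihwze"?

Rule — swap the first and last characters, then move the last 3 characters to the front (rotate right by 3).
Starting from "rwyrihwze": after the first operation, "ewyrihwzr"; after the second, "wzrewyrih".

wzrewyrih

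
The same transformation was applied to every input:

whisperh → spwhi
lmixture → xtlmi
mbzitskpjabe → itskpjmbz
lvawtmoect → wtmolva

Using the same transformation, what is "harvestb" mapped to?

The transformation: delete the last 3 characters, then move the first 3 characters to the end (rotate left by 3).
"harvestb" → "harve" → "vehar".

vehar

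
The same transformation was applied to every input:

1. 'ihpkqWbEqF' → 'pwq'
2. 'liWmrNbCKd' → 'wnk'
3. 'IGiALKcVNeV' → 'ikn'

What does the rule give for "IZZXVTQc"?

Looking at the pairs, the operation is to keep one character in every 3, starting at position 3 (positions 3rd, 6th, 9th, ...), then convert every letter to lowercase.
Applying both steps to "IZZXVTQc": "ZT", then "zt".
(Check on "ihpkqWbEqF": → "pWq" → "pwq" ✓)

zt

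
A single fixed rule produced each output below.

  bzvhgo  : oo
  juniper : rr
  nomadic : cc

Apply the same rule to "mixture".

The pattern: repeat every character 3 times, then keep only the last 2 characters.
On "mixture" that produces "ee".

ee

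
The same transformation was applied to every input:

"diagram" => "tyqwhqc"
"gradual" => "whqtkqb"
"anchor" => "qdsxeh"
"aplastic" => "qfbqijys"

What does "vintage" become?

lydjqwu

Each output is the input with this applied: shift every letter 10 places backward in the alphabet (wrapping around).
Applying that to "vintage" gives "lydjqwu".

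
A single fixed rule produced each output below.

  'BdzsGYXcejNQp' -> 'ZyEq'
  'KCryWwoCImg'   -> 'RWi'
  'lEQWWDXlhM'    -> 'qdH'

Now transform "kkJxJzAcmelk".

jZMK

Each output is the input with this applied: keep one character in every 3, starting at position 3 (positions 3rd, 6th, 9th, ...), then flip the case of every letter.
For "kkJxJzAcmelk", step one produces "Jzmk"; step two turns that into "jZMK".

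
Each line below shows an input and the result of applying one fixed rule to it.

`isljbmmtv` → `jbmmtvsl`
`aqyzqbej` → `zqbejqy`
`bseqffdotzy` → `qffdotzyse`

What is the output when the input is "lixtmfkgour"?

Looking at the pairs, the operation is to delete the first character, then move the first 2 characters to the end (rotate left by 2).
"lixtmfkgour" → "ixtmfkgour" → "tmfkgourix".

tmfkgourix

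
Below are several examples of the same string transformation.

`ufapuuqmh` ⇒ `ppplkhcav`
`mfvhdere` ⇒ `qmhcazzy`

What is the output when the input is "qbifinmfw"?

The transformation: sort the characters into reverse alphabetical order, then shift every letter 5 places backward in the alphabet (wrapping around).
"qbifinmfw" → "rlihddaaw".

rlihddaaw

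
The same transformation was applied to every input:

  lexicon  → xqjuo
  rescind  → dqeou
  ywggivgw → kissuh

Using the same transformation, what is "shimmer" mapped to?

In each case the input is transformed by: shift every letter 12 places forward in the alphabet (wrapping around), then delete the last 2 characters.
On "shimmer": the first step gives "etuyyqd", and the second then gives "etuyy".

etuyy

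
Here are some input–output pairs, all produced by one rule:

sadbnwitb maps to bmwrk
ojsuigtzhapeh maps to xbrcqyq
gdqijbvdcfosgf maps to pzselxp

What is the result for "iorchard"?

raqa

The transformation: keep every other character starting from the first (positions 1st, 3rd, 5th, ...), then shift every letter 9 places forward in the alphabet (wrapping around).
"iorchard" → "raqa".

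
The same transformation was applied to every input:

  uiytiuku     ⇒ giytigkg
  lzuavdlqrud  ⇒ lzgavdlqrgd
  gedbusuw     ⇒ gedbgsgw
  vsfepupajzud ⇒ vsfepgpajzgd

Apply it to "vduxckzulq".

vdgxckzglq

The transformation: replace every "u" with "g".
Doing the same to "vduxckzulq": "vdgxckzglq".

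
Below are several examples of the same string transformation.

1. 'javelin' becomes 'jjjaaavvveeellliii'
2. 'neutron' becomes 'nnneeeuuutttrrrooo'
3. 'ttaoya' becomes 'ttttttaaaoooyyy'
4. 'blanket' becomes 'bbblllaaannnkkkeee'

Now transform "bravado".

bbbrrraaavvvaaaddd

The pattern: repeat every character 3 times, then delete the last 3 characters.
For "bravado", step one produces "bbbrrraaavvvaaadddooo"; step two turns that into "bbbrrraaavvvaaaddd".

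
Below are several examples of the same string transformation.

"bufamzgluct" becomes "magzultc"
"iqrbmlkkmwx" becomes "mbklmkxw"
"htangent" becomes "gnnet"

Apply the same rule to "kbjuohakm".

ouahmk

Looking at the pairs, the operation is to delete the first 3 characters, then swap each adjacent pair of characters (1↔2, 3↔4, ...).
Starting from "kbjuohakm": after the first operation, "uohakm"; after the second, "ouahmk".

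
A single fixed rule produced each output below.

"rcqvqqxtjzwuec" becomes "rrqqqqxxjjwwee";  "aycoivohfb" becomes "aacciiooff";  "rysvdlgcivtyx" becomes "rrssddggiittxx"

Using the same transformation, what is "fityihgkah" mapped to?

ffttiiggaa

Each output is the input with this applied: keep every other character starting from the first (positions 1st, 3rd, 5th, ...), then double every character.
Starting from "fityihgkah": after the first operation, "ftiga"; after the second, "ffttiiggaa".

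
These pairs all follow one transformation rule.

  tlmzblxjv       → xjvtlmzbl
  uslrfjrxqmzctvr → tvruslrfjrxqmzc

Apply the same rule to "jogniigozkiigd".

In each case the input is transformed by: move the last 3 characters to the front (rotate right by 3).
Doing the same to "jogniigozkiigd": "igdjogniigozki".

igdjogniigozki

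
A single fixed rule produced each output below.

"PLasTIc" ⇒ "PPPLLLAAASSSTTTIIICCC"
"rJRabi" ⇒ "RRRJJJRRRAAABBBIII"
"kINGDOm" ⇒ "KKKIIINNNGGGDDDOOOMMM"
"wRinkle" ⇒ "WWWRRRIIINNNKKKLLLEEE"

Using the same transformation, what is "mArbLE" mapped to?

Each output is the input with this applied: repeat every character 3 times, then convert every letter to uppercase.
So "mArbLE" becomes "MMMAAARRRBBBLLLEEE".

MMMAAARRRBBBLLLEEE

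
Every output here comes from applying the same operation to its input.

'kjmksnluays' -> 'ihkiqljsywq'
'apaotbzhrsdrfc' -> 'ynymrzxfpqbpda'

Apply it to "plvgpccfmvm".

njtenaadktk

Each output is the input with this applied: shift every letter 2 places backward in the alphabet (wrapping around).
On "plvgpccfmvm" that produces "njtenaadktk".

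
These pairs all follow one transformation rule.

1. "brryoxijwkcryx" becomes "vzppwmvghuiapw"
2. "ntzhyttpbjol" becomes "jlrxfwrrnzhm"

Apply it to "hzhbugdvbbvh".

ffxfzsebtzzt

Rule — shift every letter 2 places backward in the alphabet (wrapping around), then move the last character to the front.
On "hzhbugdvbbvh": the first step gives "fxfzsebtzztf", and the second then gives "ffxfzsebtzzt".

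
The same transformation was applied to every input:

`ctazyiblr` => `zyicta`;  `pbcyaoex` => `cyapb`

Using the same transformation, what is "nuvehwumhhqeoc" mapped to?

hhqnuvehwum

Each output is the input with this applied: delete the last 3 characters, then move the last 3 characters to the front (rotate right by 3).
"nuvehwumhhqeoc" → "nuvehwumhhq" → "hhqnuvehwum".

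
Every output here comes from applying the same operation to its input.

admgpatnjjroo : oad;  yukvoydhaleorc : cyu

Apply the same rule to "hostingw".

who

In each case the input is transformed by: move the last character to the front, then keep only the first 3 characters.
On "hostingw" that produces "who".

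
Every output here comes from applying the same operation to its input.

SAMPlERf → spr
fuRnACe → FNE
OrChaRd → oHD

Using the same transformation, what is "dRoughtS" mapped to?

The pattern: flip the case of every letter, then keep one character in every 3, starting at position 1 (positions 1st, 4th, 7th, ...).
For "dRoughtS" the result is "DUT".

DUT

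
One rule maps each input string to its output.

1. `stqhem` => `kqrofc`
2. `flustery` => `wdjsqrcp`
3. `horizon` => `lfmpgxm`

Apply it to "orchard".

bmpafyp

Each output is the input with this applied: shift every letter 2 places backward in the alphabet (wrapping around), then move the last character to the front.
Working it through for "orchard": intermediate "mpafypb", final "bmpafyp".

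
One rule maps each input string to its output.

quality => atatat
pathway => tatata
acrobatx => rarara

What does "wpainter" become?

atatat

Each output is the input with this applied: keep one character in every 3, starting at position 3 (positions 3rd, 6th, 9th, ...), then write the whole string 3 times in a row.
Applying both steps to "wpainter": "at", then "atatat".
(Check on "pathway": → "ta" → "tatata" ✓)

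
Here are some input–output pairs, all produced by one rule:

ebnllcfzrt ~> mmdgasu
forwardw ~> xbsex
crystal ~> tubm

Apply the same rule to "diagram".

hsbn

What's happening: delete the first 3 characters, then shift every letter 1 place forward in the alphabet (wrapping around).
Doing the same to "diagram": "hsbn".
(Check on "forwardw": → "wardw" → "xbsex" ✓)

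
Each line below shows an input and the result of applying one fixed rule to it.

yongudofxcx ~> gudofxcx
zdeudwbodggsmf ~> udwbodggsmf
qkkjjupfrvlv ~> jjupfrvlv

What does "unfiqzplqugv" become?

Looking at the pairs, the operation is to delete the first 3 characters.
Applying that to "unfiqzplqugv" gives "iqzplqugv".

iqzplqugv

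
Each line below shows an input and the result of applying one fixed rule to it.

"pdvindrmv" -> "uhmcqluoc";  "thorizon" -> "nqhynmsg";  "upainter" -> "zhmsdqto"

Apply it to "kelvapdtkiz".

kuzocsjhyjd

Each output is the input with this applied: move the first 2 characters to the end (rotate left by 2), then shift every letter 1 place backward in the alphabet (wrapping around).
Working it through for "kelvapdtkiz": intermediate "lvapdtkizke", final "kuzocsjhyjd".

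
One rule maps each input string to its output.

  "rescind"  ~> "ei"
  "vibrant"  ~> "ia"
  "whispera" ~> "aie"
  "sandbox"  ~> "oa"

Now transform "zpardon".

oa

Each output is the input with this applied: move the last 2 characters to the front (rotate right by 2), then keep only the vowels.
Starting from "zpardon": after the first operation, "onzpard"; after the second, "oa".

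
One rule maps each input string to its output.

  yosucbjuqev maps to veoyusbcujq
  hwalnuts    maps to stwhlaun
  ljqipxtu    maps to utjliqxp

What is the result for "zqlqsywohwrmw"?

The transformation: move the last 2 characters to the front (rotate right by 2), then swap each adjacent pair of characters (1↔2, 3↔4, ...).
Applying both steps to "zqlqsywohwrmw": "mwzqlqsywohwr", then "wmqzqlysowwhr".

wmqzqlysowwhr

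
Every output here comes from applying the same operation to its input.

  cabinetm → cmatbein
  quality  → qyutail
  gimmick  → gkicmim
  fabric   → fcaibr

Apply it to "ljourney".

The transformation: take characters alternately from the front and the back (1st, last, 2nd, 2nd-last, ...).
"ljourney" → "lyjeonur".

lyjeonur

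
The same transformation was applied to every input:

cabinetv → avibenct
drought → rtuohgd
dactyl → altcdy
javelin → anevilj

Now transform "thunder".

The transformation: swap the first and last characters, then swap each adjacent pair of characters (1↔2, 3↔4, ...).
Doing the same to "thunder": "hrnuedt".

hrnuedt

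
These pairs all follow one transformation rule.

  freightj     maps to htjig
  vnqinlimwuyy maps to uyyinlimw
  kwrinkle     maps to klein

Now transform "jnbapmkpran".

ranapmkp

Each output is the input with this applied: delete the first 3 characters, then move the last 3 characters to the front (rotate right by 3).
On "jnbapmkpran": the first step gives "apmkpran", and the second then gives "ranapmkp".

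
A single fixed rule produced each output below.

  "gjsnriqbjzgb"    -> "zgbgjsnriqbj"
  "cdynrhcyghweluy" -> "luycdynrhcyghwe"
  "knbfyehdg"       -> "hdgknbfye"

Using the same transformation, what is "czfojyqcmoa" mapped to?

The rule is to move the last 3 characters to the front (rotate right by 3).
On "czfojyqcmoa" that produces "moaczfojyqc".

moaczfojyqc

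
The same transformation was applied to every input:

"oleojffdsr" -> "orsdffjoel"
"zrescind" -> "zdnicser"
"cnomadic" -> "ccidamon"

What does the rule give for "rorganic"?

In each case the input is transformed by: move the first character to the end, then reverse the string.
Starting from "rorganic": after the first operation, "organicr"; after the second, "rcinagro".
(Check on "oleojffdsr": → "leojffdsro" → "orsdffjoel" ✓)

rcinagro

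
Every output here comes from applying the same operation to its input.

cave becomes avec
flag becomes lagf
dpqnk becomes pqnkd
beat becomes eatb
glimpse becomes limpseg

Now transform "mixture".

Looking at the pairs, the operation is to move the first character to the end.
So "mixture" becomes "ixturem".

ixturem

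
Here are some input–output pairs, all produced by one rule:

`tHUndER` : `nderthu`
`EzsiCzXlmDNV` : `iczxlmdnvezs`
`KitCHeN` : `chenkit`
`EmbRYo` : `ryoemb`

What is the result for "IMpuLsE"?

In each case the input is transformed by: move the first 3 characters to the end (rotate left by 3), then convert every letter to lowercase.
On "IMpuLsE": the first step gives "uLsEIMp", and the second then gives "ulseimp".
(Check on "EmbRYo": → "RYoEmb" → "ryoemb" ✓)

ulseimp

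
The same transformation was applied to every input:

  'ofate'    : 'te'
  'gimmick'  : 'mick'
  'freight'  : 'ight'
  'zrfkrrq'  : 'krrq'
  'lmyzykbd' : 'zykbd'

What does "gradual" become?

dual

What's happening: delete the first 3 characters.
Doing the same to "gradual": "dual".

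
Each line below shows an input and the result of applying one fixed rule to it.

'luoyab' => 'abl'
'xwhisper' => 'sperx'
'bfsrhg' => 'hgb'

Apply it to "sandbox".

boxs

The pattern: move the first character to the end, then delete the first 3 characters.
"sandbox" → "boxs".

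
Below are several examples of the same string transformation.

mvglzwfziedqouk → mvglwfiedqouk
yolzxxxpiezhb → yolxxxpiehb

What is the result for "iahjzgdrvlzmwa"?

The rule is to remove every "z".
For "iahjzgdrvlzmwa" the result is "iahjgdrvlmwa".

iahjgdrvlmwa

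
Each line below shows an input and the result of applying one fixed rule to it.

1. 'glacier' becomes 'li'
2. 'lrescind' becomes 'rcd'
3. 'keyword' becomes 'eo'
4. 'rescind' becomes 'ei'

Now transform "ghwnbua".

In each case the input is transformed by: keep one character in every 3, starting at position 2 (positions 2nd, 5th, 8th, ...).
On "ghwnbua" that produces "hb".

hb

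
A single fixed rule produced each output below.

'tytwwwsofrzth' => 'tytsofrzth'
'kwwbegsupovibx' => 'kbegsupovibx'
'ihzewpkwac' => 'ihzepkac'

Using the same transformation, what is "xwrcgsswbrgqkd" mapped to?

Rule — remove every "w".
Doing the same to "xwrcgsswbrgqkd": "xrcgssbrgqkd".

xrcgssbrgqkd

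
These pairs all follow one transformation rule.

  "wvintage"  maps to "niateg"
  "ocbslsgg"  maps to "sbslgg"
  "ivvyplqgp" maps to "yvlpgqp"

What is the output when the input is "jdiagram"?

The transformation: swap each adjacent pair of characters (1↔2, 3↔4, ...), then delete the first 2 characters.
"jdiagram" → "djairgma" → "airgma".
(Check on "wvintage": → "vwniateg" → "niateg" ✓)

airgma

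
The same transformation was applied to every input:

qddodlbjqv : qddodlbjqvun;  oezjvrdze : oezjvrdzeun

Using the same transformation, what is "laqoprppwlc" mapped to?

What's happening: append "un".
On "laqoprppwlc" that produces "laqoprppwlcun".

laqoprppwlcun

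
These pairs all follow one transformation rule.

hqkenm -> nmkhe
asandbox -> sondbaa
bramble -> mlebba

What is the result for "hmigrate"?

What's happening: sort the characters into reverse alphabetical order, then delete the first character.
On "hmigrate": the first step gives "trmihgea", and the second then gives "rmihgea".

rmihgea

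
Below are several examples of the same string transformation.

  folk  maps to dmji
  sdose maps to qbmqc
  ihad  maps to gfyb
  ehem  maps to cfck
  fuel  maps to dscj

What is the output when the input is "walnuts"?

What's happening: shift every letter 2 places backward in the alphabet (wrapping around).
Doing the same to "walnuts": "uyjlsrq".

uyjlsrq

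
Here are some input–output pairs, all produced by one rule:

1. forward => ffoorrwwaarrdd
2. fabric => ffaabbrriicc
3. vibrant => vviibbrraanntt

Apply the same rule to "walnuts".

wwaallnnuuttss

The pattern: double every character.
For "walnuts" the result is "wwaallnnuuttss".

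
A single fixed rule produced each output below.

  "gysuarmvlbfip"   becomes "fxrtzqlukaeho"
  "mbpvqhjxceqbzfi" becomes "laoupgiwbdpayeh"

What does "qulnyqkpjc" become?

What's happening: shift every letter 1 place backward in the alphabet (wrapping around).
Doing the same to "qulnyqkpjc": "ptkmxpjoib".

ptkmxpjoib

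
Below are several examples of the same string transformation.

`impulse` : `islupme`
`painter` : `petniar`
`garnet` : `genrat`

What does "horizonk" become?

What's happening: swap the first and last characters, then reverse the string.
For "horizonk", step one produces "korizonh"; step two turns that into "hnozirok".

hnozirok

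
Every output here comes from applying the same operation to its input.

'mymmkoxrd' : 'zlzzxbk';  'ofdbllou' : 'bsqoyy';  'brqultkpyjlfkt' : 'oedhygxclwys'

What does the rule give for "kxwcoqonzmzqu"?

xkjpbdbamzm

In each case the input is transformed by: shift every letter 13 places forward in the alphabet (wrapping around) — i.e. ROT13, then delete the last 2 characters.
Starting from "kxwcoqonzmzqu": after the first operation, "xkjpbdbamzmdh"; after the second, "xkjpbdbamzm".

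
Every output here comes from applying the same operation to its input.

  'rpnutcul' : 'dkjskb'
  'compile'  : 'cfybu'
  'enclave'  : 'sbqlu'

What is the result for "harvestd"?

hluijt

The pattern: shift every letter 10 places backward in the alphabet (wrapping around), then delete the first 2 characters.
On "harvestd": the first step gives "xqhluijt", and the second then gives "hluijt".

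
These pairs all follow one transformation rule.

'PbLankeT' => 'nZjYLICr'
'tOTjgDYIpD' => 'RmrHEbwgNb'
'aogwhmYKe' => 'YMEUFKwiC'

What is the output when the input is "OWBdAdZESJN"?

muzByBxcqhl

Each output is the input with this applied: flip the case of every letter, then shift every letter 2 places backward in the alphabet (wrapping around).
"OWBdAdZESJN" → "owbDaDzesjn" → "muzByBxcqhl".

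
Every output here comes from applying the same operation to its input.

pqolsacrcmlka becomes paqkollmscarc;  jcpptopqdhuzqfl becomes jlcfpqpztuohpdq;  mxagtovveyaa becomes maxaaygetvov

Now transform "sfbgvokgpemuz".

szfubmgevpogk

Each output is the input with this applied: take characters alternately from the front and the back (1st, last, 2nd, 2nd-last, ...).
"sfbgvokgpemuz" → "szfubmgevpogk".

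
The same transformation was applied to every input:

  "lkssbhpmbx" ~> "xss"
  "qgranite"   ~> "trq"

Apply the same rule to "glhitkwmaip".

Each output is the input with this applied: sort the characters into reverse alphabetical order, then keep only the first 3 characters.
"glhitkwmaip" → "wtpmlkiihga" → "wtp".

wtp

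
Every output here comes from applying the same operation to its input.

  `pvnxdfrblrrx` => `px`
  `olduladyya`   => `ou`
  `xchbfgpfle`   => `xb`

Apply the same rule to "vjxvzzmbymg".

Looking at the pairs, the operation is to keep one character in every 3, starting at position 1 (positions 1st, 4th, 7th, ...), then delete the last 2 characters.
Working it through for "vjxvzzmbymg": intermediate "vvmm", final "vv".

vv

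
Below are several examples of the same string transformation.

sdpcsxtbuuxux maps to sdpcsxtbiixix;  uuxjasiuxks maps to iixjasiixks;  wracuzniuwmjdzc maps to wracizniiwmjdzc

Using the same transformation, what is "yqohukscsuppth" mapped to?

yqohikscsippth

Each output is the input with this applied: replace every "u" with "i".
Doing the same to "yqohukscsuppth": "yqohikscsippth".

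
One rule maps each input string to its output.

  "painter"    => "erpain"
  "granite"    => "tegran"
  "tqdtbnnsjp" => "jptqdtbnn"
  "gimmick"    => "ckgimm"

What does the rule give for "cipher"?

The transformation: move the last 3 characters to the front (rotate right by 3), then delete the first character.
"cipher" → "ercip".

ercip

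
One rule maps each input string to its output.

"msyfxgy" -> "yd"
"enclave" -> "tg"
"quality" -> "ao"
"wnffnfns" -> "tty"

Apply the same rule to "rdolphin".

In each case the input is transformed by: shift every letter 6 places forward in the alphabet (wrapping around), then keep one character in every 3, starting at position 2 (positions 2nd, 5th, 8th, ...).
Working it through for "rdolphin": intermediate "xjurvnot", final "jvt".

jvt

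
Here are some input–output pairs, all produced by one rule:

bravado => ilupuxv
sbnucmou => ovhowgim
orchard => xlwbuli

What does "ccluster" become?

lwfomnyw

Rule — shift every letter 6 places backward in the alphabet (wrapping around), then swap the first and last characters.
"ccluster" → "lwfomnyw".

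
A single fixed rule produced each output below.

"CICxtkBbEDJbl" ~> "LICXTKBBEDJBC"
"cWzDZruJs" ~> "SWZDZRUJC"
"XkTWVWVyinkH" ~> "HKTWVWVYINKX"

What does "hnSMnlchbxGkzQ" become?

QNSMNLCHBXGKZH

What's happening: swap the first and last characters, then convert every letter to uppercase.
Doing the same to "hnSMnlchbxGkzQ": "QNSMNLCHBXGKZH".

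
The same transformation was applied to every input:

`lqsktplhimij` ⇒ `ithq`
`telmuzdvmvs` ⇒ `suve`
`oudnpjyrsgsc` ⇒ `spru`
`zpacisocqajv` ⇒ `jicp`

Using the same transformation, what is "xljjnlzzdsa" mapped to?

The rule is to keep one character in every 3, starting at position 2 (positions 2nd, 5th, 8th, ...), then swap the first and last characters.
Working it through for "xljjnlzzdsa": intermediate "lnza", final "anzl".

anzl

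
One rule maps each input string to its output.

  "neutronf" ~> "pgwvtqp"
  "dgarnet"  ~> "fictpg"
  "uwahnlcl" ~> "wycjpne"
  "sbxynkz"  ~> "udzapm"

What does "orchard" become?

qtejct

Each output is the input with this applied: delete the last character, then shift every letter 2 places forward in the alphabet (wrapping around).
"orchard" → "orchar" → "qtejct".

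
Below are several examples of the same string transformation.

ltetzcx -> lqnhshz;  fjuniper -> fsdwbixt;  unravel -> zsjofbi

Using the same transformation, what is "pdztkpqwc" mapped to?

qkedyhnrd

The rule is to shift every letter 12 places backward in the alphabet (wrapping around), then reverse the string.
Starting from "pdztkpqwc": after the first operation, "drnhydekq"; after the second, "qkedyhnrd".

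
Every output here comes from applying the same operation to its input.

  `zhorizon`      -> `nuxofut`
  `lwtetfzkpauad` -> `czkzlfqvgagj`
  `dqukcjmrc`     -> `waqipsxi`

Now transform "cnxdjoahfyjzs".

tdjpugnlepfy

Looking at the pairs, the operation is to delete the first character, then shift every letter 6 places forward in the alphabet (wrapping around).
On "cnxdjoahfyjzs": the first step gives "nxdjoahfyjzs", and the second then gives "tdjpugnlepfy".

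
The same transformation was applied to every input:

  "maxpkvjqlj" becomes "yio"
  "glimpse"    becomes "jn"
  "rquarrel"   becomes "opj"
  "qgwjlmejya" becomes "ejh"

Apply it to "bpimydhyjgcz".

nwwa

What's happening: keep one character in every 3, starting at position 2 (positions 2nd, 5th, 8th, ...), then shift every letter 2 places backward in the alphabet (wrapping around).
"bpimydhyjgcz" → "pyyc" → "nwwa".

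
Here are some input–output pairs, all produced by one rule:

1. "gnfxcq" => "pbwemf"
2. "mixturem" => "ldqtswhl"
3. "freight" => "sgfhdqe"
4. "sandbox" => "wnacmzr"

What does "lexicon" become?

In each case the input is transformed by: shift every letter 1 place backward in the alphabet (wrapping around), then reverse the string.
Applying both steps to "lexicon": "kdwhbnm", then "mnbhwdk".

mnbhwdk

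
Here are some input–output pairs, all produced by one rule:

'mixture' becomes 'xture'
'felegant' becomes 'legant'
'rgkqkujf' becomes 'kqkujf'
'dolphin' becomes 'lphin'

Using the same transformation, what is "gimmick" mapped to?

What's happening: delete the first 2 characters.
On "gimmick" that produces "mmick".

mmick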